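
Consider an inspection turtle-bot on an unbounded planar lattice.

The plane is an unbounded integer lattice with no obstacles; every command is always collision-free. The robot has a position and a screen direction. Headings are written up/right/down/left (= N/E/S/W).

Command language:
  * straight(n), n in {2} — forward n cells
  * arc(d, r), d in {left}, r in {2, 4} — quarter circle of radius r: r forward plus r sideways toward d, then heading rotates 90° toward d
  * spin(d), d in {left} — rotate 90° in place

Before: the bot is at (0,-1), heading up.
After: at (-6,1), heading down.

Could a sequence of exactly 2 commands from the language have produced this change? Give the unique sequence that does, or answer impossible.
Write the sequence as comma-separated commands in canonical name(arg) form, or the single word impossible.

arc(left, 4), arc(left, 2)

key: running arc(left, 2) before arc(left, 4) would end elsewhere — order is forced
begin: at (0,-1), heading up
[1] after arc(left, 4): at (-4,3), heading left
[2] after arc(left, 2): at (-6,1), heading down
uniquely the one of 16 2-step routes that fits.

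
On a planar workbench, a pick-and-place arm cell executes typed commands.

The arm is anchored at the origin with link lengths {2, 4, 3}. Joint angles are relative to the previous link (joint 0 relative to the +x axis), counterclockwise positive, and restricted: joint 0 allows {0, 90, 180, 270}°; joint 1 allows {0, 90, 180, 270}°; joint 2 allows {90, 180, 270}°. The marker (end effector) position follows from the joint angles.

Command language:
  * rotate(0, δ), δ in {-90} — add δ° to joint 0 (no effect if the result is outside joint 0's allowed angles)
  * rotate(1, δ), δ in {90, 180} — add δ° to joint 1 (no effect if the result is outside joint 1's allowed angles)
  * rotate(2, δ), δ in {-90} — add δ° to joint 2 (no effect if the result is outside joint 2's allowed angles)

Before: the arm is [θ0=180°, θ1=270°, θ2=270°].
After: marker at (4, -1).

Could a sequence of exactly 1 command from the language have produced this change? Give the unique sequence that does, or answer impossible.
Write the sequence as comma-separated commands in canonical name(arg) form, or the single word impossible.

rotate(0, -90)

t0: [θ0=180°, θ1=270°, θ2=270°]
[1] after rotate(0, -90): [θ0=90°, θ1=270°, θ2=270°]
uniquely the one of 4 1-step routes that fits.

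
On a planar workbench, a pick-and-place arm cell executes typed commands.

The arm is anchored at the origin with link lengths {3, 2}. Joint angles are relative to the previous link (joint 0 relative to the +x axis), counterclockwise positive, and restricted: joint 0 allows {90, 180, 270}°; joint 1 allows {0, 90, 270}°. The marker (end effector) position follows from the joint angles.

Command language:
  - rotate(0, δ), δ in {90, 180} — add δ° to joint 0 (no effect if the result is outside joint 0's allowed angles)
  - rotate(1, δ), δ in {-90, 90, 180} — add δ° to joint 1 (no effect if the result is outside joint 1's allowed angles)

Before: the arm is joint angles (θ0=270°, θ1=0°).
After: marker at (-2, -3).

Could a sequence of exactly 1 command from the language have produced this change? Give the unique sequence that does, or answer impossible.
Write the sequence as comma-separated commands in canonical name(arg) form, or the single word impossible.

rotate(1, -90)

initial: joint angles (θ0=270°, θ1=0°)
1. rotate(1, -90) → joint angles (θ0=270°, θ1=270°)
no rival 1-sequence matches.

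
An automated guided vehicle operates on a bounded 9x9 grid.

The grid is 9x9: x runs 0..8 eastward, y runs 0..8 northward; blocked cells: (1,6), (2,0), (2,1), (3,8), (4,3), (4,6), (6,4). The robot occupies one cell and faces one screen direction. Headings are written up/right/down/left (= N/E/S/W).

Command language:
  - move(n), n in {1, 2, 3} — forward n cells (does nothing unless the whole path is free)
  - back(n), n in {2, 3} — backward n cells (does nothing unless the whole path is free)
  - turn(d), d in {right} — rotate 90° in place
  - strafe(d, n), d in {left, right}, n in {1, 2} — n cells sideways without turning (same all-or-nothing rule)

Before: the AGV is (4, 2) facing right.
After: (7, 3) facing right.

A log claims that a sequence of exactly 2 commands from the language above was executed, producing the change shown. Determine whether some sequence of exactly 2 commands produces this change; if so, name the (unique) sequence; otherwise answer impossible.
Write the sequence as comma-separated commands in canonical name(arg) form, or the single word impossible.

move(3), strafe(left, 1)

key: still facing E at the end — nothing in the sequence rotates
t0: (4, 2) facing right
1. move(3) → (7, 2) facing right
2. strafe(left, 1) → (7, 3) facing right
uniquely the one of 100 2-step routes that fits.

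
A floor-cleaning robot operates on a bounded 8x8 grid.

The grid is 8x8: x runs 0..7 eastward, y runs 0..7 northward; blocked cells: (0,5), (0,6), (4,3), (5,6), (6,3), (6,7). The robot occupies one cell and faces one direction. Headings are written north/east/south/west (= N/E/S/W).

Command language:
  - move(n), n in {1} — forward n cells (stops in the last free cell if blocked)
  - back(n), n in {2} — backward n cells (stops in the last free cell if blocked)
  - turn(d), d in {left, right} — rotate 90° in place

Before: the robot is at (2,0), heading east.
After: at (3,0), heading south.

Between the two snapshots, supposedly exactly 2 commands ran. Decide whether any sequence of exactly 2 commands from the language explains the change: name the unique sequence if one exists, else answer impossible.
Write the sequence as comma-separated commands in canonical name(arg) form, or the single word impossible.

move(1), turn(right)

key: position moved to (3,0) AND the heading swung to S — translation plus rotation needed
initial: at (2,0), heading east
step 1 (move(1)): at (3,0), heading east
step 2 (turn(right)): at (3,0), heading south
uniquely the one of 16 2-step routes that fits.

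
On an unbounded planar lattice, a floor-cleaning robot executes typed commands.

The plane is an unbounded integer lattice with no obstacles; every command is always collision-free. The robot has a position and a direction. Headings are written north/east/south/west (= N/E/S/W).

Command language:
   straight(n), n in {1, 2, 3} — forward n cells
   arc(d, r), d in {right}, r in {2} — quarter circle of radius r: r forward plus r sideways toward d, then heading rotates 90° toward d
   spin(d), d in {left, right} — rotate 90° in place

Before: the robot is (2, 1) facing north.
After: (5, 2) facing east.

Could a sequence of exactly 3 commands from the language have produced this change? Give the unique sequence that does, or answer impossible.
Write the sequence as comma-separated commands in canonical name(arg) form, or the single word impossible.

straight(1), spin(right), straight(3)

key: position moved to (5,2) AND the heading swung to E — translation plus rotation needed
start: (2, 1) facing north
step 1 (straight(1)): (2, 2) facing north
step 2 (spin(right)): (2, 2) facing east
step 3 (straight(3)): (5, 2) facing east
all 216 alternatives checked — unique.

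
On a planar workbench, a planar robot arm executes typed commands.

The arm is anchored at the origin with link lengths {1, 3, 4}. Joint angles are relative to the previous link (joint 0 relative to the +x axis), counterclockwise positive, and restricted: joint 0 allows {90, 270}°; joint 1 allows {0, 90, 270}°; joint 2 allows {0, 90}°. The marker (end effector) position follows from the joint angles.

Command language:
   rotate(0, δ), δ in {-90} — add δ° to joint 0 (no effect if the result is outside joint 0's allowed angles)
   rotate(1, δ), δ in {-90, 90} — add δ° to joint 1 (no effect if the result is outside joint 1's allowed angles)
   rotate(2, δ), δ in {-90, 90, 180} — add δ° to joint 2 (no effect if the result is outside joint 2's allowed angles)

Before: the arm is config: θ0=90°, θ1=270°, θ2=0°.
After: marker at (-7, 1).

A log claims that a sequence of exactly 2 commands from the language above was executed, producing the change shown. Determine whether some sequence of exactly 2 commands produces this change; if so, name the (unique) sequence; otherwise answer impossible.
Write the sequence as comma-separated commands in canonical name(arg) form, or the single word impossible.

rotate(1, 90), rotate(1, 90)

t0: config: θ0=90°, θ1=270°, θ2=0°
1. rotate(1, 90) → config: θ0=90°, θ1=0°, θ2=0°
2. rotate(1, 90) → config: θ0=90°, θ1=90°, θ2=0°
uniquely the one of 36 2-step routes that fits.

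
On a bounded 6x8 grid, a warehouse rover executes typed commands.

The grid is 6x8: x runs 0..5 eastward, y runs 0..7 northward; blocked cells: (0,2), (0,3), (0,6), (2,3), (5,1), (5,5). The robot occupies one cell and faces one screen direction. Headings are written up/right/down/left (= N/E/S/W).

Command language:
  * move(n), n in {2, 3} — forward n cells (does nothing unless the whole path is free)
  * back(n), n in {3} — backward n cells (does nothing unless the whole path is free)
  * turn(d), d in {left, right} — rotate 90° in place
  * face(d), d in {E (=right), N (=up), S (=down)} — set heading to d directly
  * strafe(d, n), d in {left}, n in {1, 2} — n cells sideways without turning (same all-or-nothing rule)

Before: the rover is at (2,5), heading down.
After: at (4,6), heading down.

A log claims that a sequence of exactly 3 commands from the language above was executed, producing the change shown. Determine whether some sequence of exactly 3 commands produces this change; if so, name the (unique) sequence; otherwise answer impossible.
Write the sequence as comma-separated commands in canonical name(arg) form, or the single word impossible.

key: running back(3) before strafe(left, 2) would end elsewhere — order is forced
begin: at (2,5), heading down
t=1 strafe(left, 2) ⇒ at (4,5), heading down
t=2 move(2) ⇒ at (4,3), heading down
t=3 back(3) ⇒ at (4,6), heading down
uniquely the one of 1000 3-step routes that fits.

strafe(left, 2), move(2), back(3)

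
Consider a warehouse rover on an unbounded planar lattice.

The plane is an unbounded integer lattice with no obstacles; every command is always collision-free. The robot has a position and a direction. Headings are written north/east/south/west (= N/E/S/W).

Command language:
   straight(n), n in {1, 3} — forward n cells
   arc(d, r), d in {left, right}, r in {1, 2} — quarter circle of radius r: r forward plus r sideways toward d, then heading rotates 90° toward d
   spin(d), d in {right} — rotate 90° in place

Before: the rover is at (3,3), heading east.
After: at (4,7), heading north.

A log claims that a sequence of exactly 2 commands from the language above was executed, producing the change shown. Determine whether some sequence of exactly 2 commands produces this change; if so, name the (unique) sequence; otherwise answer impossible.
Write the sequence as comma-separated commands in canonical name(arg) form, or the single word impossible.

key: cell and facing (now N) both changed — the 2 commands mix motion and turning
from: at (3,3), heading east
t=1 arc(left, 1) ⇒ at (4,4), heading north
t=2 straight(3) ⇒ at (4,7), heading north
no rival 2-sequence matches.

arc(left, 1), straight(3)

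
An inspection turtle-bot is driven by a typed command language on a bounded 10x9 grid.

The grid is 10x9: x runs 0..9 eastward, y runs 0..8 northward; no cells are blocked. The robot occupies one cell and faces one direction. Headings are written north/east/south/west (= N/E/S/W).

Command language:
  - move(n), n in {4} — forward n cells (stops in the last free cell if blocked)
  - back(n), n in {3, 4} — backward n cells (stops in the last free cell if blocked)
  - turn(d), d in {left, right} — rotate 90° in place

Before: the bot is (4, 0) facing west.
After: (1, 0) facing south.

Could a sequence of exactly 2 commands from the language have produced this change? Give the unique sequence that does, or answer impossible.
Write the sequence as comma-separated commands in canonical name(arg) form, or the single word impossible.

every 2-command combo misses the target.

impossible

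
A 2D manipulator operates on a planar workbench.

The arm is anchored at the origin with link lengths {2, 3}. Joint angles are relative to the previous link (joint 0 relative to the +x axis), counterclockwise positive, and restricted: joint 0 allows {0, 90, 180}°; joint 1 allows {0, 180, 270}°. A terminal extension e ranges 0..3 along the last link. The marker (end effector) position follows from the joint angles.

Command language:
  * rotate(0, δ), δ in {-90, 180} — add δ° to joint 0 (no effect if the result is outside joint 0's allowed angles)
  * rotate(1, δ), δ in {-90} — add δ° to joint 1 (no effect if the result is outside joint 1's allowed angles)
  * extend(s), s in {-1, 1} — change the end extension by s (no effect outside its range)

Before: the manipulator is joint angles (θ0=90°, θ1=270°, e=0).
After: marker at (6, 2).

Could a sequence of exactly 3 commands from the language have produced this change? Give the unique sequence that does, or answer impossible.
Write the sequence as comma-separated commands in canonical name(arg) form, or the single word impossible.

extend(1), extend(1), extend(1)

from: joint angles (θ0=90°, θ1=270°, e=0)
[1] after extend(1): joint angles (θ0=90°, θ1=270°, e=1)
[2] after extend(1): joint angles (θ0=90°, θ1=270°, e=2)
[3] after extend(1): joint angles (θ0=90°, θ1=270°, e=3)
uniquely the one of 125 3-step routes that fits.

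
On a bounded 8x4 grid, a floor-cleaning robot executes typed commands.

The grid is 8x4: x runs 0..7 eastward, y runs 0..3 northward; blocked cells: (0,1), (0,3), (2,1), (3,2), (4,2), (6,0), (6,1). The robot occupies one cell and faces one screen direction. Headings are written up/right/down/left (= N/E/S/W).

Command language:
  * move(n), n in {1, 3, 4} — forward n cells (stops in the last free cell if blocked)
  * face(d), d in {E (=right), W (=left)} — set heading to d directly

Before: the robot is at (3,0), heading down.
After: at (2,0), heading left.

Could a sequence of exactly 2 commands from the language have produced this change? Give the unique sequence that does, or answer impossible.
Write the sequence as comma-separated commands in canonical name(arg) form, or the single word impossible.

key: position moved to (2,0) AND the heading swung to W — translation plus rotation needed
t0: at (3,0), heading down
1. face(W) → at (3,0), heading left
2. move(1) → at (2,0), heading left
uniquely the one of 25 2-step routes that fits.

face(W), move(1)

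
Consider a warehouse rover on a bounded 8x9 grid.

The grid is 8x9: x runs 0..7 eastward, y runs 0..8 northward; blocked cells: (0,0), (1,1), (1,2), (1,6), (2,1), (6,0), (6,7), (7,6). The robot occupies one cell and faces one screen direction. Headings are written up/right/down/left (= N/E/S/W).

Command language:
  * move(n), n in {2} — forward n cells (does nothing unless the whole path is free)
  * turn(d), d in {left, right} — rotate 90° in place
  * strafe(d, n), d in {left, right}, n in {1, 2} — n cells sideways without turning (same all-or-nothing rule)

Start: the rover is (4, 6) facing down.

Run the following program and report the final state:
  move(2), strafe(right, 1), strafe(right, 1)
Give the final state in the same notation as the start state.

t0: (4, 6) facing down
1. move(2) → (4, 4) facing down
2. strafe(right, 1) → (3, 4) facing down
3. strafe(right, 1) → (2, 4) facing down

(2, 4) facing down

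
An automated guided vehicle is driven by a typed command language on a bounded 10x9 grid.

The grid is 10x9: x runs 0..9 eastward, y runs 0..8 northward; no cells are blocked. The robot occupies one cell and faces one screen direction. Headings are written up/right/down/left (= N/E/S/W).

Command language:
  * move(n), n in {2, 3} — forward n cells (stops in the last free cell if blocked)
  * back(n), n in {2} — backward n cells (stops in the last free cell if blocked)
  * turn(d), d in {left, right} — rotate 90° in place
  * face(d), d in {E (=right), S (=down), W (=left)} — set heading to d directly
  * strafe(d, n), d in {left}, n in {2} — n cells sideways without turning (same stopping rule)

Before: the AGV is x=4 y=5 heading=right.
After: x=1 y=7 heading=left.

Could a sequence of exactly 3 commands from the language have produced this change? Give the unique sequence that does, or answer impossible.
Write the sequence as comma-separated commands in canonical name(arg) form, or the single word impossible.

key: position moved to (1,7) AND the heading swung to W — translation plus rotation needed
start: x=4 y=5 heading=right
[1] after strafe(left, 2): x=4 y=7 heading=right
[2] after face(W): x=4 y=7 heading=left
[3] after move(3): x=1 y=7 heading=left
no other 3-command option fits: unique.

strafe(left, 2), face(W), move(3)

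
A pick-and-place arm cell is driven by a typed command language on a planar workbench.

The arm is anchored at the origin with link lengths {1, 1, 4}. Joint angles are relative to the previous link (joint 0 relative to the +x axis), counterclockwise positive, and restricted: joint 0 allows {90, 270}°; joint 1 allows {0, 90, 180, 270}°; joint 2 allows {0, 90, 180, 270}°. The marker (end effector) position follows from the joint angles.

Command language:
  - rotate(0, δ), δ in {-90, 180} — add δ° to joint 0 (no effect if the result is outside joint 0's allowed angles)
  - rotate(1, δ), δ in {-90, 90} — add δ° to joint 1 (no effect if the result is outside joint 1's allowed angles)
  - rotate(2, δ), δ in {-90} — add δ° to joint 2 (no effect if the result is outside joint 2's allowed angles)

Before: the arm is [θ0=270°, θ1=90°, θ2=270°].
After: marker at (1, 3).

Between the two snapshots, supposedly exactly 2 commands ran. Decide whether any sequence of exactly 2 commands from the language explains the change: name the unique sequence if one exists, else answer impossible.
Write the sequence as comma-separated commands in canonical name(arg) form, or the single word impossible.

rotate(2, -90), rotate(2, -90)

from: [θ0=270°, θ1=90°, θ2=270°]
[1] after rotate(2, -90): [θ0=270°, θ1=90°, θ2=180°]
[2] after rotate(2, -90): [θ0=270°, θ1=90°, θ2=90°]
no rival 2-sequence matches.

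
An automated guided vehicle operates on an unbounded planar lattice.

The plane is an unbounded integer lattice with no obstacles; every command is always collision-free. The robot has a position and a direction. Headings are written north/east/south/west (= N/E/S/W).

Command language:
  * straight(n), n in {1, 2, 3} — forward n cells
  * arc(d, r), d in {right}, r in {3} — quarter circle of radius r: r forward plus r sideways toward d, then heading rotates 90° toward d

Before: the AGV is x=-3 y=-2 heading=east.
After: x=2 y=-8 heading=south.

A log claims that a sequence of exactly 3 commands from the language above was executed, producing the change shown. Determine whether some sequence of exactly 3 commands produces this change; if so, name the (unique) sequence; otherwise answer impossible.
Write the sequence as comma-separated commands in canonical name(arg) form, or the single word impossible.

key: running straight(3) before straight(2) would end elsewhere — order is forced
start: x=-3 y=-2 heading=east
step 1 (straight(2)): x=-1 y=-2 heading=east
step 2 (arc(right, 3)): x=2 y=-5 heading=south
step 3 (straight(3)): x=2 y=-8 heading=south
uniquely the one of 64 3-step routes that fits.

straight(2), arc(right, 3), straight(3)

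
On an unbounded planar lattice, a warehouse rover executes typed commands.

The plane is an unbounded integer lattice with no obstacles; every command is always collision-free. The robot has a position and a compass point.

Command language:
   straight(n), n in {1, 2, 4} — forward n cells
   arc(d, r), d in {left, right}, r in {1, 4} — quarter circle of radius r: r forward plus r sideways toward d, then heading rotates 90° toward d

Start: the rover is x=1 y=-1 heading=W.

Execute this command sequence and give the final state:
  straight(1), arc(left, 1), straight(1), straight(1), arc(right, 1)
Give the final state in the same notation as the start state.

x=-2 y=-5 heading=W

from: x=1 y=-1 heading=W
t=1 straight(1) ⇒ x=0 y=-1 heading=W
t=2 arc(left, 1) ⇒ x=-1 y=-2 heading=S
t=3 straight(1) ⇒ x=-1 y=-3 heading=S
t=4 straight(1) ⇒ x=-1 y=-4 heading=S
t=5 arc(right, 1) ⇒ x=-2 y=-5 heading=W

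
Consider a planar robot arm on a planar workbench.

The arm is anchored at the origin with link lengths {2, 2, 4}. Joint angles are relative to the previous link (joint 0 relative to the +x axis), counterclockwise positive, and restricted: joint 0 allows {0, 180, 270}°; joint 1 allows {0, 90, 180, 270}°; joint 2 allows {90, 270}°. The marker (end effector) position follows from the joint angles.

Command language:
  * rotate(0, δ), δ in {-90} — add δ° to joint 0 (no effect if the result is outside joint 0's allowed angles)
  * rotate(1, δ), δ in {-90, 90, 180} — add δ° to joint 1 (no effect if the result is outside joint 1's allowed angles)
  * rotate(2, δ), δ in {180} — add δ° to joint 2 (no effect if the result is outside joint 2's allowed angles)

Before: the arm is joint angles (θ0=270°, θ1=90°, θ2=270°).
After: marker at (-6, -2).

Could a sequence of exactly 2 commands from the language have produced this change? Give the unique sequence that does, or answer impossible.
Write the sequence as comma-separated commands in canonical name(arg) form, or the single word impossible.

from: joint angles (θ0=270°, θ1=90°, θ2=270°)
t=1 rotate(0, -90) ⇒ joint angles (θ0=180°, θ1=90°, θ2=270°)
t=2 rotate(0, -90) ⇒ joint angles (θ0=180°, θ1=90°, θ2=270°)
uniquely the one of 25 2-step routes that fits.

rotate(0, -90), rotate(0, -90)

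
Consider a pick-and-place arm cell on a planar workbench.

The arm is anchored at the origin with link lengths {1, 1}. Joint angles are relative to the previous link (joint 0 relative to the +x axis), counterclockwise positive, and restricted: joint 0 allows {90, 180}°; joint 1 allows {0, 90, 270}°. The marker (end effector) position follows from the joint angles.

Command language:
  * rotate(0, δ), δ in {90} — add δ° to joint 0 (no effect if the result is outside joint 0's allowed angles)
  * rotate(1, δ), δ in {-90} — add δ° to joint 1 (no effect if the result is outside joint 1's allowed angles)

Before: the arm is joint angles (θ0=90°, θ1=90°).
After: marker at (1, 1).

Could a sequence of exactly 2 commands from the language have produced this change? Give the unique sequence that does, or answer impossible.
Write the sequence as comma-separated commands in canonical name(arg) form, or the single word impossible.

rotate(1, -90), rotate(1, -90)

initial: joint angles (θ0=90°, θ1=90°)
1. rotate(1, -90) → joint angles (θ0=90°, θ1=0°)
2. rotate(1, -90) → joint angles (θ0=90°, θ1=270°)
all 4 alternatives checked — unique.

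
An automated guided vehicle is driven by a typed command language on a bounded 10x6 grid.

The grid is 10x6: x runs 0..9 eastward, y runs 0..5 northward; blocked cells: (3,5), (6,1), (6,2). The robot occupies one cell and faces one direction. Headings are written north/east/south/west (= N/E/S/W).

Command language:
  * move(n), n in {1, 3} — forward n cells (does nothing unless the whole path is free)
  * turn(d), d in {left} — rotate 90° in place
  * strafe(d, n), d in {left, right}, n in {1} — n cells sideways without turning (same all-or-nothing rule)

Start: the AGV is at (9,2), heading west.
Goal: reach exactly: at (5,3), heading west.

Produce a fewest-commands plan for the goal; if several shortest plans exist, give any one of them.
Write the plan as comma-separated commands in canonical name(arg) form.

start: at (9,2), heading west
step 1 (move(1)): at (8,2), heading west
step 2 (strafe(right, 1)): at (8,3), heading west
step 3 (move(3)): at (5,3), heading west
minimal: 3 command(s), checked below 3.

move(1), strafe(right, 1), move(3)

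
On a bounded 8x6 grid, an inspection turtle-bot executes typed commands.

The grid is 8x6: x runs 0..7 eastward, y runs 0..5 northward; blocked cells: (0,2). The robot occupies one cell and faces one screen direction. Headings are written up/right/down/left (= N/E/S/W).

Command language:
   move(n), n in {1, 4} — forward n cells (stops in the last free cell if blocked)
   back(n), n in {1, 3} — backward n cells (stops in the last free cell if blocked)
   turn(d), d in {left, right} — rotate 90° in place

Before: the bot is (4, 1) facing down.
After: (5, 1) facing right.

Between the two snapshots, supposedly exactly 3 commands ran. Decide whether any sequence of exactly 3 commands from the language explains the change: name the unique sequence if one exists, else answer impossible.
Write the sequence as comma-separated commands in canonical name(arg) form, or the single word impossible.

key: running move(4) before turn(left) would end elsewhere — order is forced
from: (4, 1) facing down
1. turn(left) → (4, 1) facing right
2. back(3) → (1, 1) facing right
3. move(4) → (5, 1) facing right
no rival 3-sequence matches.

turn(left), back(3), move(4)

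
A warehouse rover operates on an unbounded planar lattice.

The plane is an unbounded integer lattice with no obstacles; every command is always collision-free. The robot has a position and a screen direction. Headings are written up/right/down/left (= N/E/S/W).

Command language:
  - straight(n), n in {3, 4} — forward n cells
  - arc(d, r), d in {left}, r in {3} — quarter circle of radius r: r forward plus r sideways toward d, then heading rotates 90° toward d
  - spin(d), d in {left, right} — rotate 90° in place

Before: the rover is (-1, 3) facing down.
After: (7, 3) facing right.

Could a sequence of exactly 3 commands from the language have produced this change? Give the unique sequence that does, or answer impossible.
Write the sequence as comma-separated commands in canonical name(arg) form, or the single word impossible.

spin(left), straight(4), straight(4)

key: cell and facing (now E) both changed — the 3 commands mix motion and turning
from: (-1, 3) facing down
t=1 spin(left) ⇒ (-1, 3) facing right
t=2 straight(4) ⇒ (3, 3) facing right
t=3 straight(4) ⇒ (7, 3) facing right
no other 3-command option fits: unique.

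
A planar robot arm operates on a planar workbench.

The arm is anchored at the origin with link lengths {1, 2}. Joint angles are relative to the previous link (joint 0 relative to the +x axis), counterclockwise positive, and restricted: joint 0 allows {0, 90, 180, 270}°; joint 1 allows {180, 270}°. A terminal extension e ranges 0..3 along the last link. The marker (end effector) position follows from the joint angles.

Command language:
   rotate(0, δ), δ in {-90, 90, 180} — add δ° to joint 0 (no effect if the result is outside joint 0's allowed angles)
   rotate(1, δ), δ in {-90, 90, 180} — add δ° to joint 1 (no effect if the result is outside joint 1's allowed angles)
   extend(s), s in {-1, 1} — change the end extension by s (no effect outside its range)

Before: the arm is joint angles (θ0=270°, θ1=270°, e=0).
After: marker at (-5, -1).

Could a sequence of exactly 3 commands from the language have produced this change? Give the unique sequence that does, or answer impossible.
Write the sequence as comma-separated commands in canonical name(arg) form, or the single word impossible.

extend(1), extend(1), extend(1)

begin: joint angles (θ0=270°, θ1=270°, e=0)
t=1 extend(1) ⇒ joint angles (θ0=270°, θ1=270°, e=1)
t=2 extend(1) ⇒ joint angles (θ0=270°, θ1=270°, e=2)
t=3 extend(1) ⇒ joint angles (θ0=270°, θ1=270°, e=3)
all 512 alternatives checked — unique.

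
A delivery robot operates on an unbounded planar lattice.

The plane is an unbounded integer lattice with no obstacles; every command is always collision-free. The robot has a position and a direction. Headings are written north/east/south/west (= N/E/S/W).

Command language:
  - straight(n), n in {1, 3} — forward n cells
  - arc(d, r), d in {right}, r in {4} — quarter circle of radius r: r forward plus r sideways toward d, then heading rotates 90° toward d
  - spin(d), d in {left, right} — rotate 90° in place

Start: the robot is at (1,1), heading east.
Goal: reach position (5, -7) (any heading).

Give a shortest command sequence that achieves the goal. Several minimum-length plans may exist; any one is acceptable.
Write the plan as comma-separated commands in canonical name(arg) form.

t0: at (1,1), heading east
t=1 arc(right, 4) ⇒ at (5,-3), heading south
t=2 straight(3) ⇒ at (5,-6), heading south
t=3 straight(1) ⇒ at (5,-7), heading south
minimal: 3 command(s), checked below 3.

arc(right, 4), straight(3), straight(1)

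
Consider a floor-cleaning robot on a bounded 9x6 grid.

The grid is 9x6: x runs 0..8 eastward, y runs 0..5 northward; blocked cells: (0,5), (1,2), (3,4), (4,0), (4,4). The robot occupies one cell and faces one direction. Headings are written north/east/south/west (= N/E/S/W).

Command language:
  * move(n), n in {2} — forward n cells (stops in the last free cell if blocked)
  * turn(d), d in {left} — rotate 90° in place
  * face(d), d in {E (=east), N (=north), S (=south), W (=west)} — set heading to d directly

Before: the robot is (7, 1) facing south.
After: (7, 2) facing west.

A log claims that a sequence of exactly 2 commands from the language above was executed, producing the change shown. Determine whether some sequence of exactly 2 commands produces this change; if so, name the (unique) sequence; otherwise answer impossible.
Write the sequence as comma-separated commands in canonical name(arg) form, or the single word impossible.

impossible

all 36 sequences checked — none match.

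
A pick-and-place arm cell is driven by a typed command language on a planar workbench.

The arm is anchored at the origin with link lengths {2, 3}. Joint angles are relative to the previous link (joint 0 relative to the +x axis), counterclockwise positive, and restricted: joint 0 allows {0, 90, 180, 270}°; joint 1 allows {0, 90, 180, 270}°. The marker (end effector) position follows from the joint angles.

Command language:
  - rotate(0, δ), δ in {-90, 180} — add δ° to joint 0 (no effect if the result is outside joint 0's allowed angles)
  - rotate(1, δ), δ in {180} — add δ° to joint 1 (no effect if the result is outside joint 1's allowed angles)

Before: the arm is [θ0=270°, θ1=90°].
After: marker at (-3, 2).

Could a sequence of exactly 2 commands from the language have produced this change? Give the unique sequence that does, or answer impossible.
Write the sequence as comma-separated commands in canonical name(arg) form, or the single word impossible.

rotate(0, -90), rotate(0, -90)

from: [θ0=270°, θ1=90°]
t=1 rotate(0, -90) ⇒ [θ0=180°, θ1=90°]
t=2 rotate(0, -90) ⇒ [θ0=90°, θ1=90°]
all 9 alternatives checked — unique.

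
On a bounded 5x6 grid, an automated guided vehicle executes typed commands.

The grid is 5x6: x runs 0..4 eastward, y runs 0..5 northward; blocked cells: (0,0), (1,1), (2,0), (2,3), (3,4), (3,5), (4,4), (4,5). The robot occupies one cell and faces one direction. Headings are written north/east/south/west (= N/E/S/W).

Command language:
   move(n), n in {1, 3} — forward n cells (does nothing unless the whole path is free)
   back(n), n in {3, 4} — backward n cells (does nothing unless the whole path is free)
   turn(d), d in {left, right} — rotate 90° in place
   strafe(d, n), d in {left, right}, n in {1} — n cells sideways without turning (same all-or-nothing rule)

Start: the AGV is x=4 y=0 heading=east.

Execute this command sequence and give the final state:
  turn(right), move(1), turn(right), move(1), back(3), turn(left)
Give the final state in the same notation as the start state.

x=3 y=0 heading=south

from: x=4 y=0 heading=east
[1] after turn(right): x=4 y=0 heading=south
[2] after move(1): x=4 y=0 heading=south
[3] after turn(right): x=4 y=0 heading=west
[4] after move(1): x=3 y=0 heading=west
[5] after back(3): x=3 y=0 heading=west
[6] after turn(left): x=3 y=0 heading=south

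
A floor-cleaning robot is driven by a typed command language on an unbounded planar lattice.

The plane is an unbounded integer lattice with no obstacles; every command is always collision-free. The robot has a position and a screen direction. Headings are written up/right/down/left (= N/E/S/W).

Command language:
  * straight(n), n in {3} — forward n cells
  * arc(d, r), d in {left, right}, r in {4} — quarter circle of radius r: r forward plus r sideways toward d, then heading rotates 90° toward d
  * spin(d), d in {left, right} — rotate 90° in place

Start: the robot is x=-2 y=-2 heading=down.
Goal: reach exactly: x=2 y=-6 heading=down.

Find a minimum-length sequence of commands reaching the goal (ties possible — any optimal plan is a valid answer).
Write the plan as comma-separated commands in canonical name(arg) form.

t0: x=-2 y=-2 heading=down
t=1 arc(left, 4) ⇒ x=2 y=-6 heading=right
t=2 spin(right) ⇒ x=2 y=-6 heading=down
nothing shorter than 2 reaches the goal.

arc(left, 4), spin(right)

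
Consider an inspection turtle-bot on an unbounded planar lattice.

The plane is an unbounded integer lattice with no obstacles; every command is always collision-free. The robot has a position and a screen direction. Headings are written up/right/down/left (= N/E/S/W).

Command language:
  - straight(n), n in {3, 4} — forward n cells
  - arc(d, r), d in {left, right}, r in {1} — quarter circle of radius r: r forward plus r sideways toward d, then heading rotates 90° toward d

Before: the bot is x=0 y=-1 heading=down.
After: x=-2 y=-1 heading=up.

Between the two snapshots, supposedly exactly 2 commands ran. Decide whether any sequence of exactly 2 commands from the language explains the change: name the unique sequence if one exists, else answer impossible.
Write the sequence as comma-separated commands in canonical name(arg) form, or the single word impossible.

key: cell and facing (now N) both changed — the 2 commands mix motion and turning
t0: x=0 y=-1 heading=down
step 1 (arc(right, 1)): x=-1 y=-2 heading=left
step 2 (arc(right, 1)): x=-2 y=-1 heading=up
no other 2-command option fits: unique.

arc(right, 1), arc(right, 1)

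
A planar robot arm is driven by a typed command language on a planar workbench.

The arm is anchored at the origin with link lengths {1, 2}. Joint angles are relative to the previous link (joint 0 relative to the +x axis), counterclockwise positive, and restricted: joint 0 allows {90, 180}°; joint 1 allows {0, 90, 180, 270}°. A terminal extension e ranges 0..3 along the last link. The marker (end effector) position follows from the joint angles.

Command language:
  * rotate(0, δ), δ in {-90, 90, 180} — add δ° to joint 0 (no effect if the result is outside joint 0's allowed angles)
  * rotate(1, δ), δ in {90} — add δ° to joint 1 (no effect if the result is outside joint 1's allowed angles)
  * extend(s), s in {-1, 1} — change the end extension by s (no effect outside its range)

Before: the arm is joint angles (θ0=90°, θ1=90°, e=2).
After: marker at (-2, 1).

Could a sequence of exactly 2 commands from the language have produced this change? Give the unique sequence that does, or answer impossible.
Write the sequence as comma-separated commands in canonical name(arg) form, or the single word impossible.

extend(-1), extend(-1)

from: joint angles (θ0=90°, θ1=90°, e=2)
1. extend(-1) → joint angles (θ0=90°, θ1=90°, e=1)
2. extend(-1) → joint angles (θ0=90°, θ1=90°, e=0)
no rival 2-sequence matches.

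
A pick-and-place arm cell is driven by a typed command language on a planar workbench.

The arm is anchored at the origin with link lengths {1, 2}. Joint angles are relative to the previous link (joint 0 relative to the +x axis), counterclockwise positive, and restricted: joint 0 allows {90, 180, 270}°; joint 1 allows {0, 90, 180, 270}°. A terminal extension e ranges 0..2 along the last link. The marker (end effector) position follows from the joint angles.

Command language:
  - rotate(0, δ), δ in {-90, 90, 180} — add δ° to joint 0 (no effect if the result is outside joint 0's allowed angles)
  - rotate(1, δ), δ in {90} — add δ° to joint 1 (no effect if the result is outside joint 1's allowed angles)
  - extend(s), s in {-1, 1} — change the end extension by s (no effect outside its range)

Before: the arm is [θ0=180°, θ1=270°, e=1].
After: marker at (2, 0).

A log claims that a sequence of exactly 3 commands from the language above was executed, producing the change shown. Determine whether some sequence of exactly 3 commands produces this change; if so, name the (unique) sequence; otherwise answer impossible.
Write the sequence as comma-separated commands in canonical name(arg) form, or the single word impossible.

initial: [θ0=180°, θ1=270°, e=1]
t=1 rotate(1, 90) ⇒ [θ0=180°, θ1=0°, e=1]
t=2 rotate(1, 90) ⇒ [θ0=180°, θ1=90°, e=1]
t=3 rotate(1, 90) ⇒ [θ0=180°, θ1=180°, e=1]
all 216 alternatives checked — unique.

rotate(1, 90), rotate(1, 90), rotate(1, 90)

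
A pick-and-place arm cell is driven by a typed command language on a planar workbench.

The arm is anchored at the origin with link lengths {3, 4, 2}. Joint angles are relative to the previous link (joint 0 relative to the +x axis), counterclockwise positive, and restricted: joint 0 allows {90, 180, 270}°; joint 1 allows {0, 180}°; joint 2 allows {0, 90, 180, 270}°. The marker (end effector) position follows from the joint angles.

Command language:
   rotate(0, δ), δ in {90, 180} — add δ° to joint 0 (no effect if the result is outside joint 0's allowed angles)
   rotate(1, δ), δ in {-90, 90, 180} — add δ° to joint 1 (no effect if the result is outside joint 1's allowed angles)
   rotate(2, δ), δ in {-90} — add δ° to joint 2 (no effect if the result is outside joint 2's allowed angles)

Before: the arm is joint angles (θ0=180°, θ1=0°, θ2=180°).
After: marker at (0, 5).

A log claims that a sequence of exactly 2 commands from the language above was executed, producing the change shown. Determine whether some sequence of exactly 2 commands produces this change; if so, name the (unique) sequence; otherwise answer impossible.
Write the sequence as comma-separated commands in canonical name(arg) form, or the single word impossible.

rotate(0, 90), rotate(0, 180)

key: order matters: swapping rotate(0, 90) and rotate(0, 180) lands elsewhere
initial: joint angles (θ0=180°, θ1=0°, θ2=180°)
step 1 (rotate(0, 90)): joint angles (θ0=270°, θ1=0°, θ2=180°)
step 2 (rotate(0, 180)): joint angles (θ0=90°, θ1=0°, θ2=180°)
no rival 2-sequence matches.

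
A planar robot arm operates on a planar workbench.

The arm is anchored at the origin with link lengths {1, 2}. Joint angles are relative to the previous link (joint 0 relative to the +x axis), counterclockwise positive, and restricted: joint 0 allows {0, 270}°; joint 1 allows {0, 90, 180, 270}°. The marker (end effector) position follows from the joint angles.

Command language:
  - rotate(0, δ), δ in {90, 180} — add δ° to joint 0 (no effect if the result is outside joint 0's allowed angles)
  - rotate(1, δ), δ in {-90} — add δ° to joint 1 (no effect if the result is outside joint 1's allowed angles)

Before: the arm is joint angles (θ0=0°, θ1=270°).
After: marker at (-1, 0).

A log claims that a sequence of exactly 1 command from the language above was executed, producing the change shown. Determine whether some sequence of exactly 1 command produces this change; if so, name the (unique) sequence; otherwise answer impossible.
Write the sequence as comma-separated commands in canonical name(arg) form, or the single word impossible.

initial: joint angles (θ0=0°, θ1=270°)
t=1 rotate(1, -90) ⇒ joint angles (θ0=0°, θ1=180°)
no other 1-command option fits: unique.

rotate(1, -90)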